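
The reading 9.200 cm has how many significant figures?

4

9.200: trailing zeros after a decimal point are significant.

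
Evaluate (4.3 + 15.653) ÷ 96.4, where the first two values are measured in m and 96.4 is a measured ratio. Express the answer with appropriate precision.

4.3 m + 15.653 m = 19.953 m; the sum is limited to 1 decimal place (3 s.f.).
Carrying full precision, 19.953 ÷ 96.4 = 0.206981327801… m; 96.4 has 3 s.f., so the result keeps min(3, 3) = 3 s.f.
Rounded to 3 significant figures: 0.207 m.

0.207 m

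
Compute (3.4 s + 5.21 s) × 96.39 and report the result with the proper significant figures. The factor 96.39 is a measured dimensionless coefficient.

8.3 × 10² s

3.4 s + 5.21 s = 8.61 s; the sum is limited to 1 decimal place (2 s.f.).
Carrying full precision, 8.61 × 96.39 = 829.9179 s; 96.39 has 4 s.f., so the result keeps min(2, 4) = 2 s.f.
Rounded to 2 significant figures: 8.3 × 10² s.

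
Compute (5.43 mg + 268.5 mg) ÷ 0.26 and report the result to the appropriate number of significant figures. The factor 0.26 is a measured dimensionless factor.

1.1 × 10³ mg

5.43 mg + 268.5 mg = 273.93 mg; the sum is limited to 1 decimal place (4 s.f.).
Carrying full precision, 273.93 ÷ 0.26 = 1053.57692308… mg; 0.26 has 2 s.f., so the result keeps min(4, 2) = 2 s.f.
Rounded to 2 significant figures: 1.1 × 10³ mg.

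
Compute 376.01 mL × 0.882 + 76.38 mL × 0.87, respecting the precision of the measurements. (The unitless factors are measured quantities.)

398 mL

376.01 × 0.882 = 331.64082 → 332 mL (3 s.f., last digit at the 10^0 place).
76.38 × 0.87 = 66.4506 → 66 mL (2 s.f., last digit at the 10^0 place).
Sum: 398.09142 mL; keep the coarser place, 10^0.
Result: 398 mL.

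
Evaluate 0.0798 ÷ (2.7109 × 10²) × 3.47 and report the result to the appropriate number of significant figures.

1.02 × 10⁻³

0.0798 ÷ (2.7109 × 10²) × 3.47 = 0.00102145412962…
Multiplication/division keeps the fewest significant figures: 0.0798 → 3 s.f., 2.7109 × 10² → 5 s.f., 3.47 → 3 s.f.; limit is 3.
Rounded to 3 significant figures: 1.02 × 10⁻³.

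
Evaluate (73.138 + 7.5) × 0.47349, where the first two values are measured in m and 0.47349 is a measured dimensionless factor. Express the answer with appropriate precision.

73.138 m + 7.5 m = 80.638 m; the sum is limited to 1 decimal place (3 s.f.).
Carrying full precision, 80.638 × 0.47349 = 38.18128662 m; 0.47349 has 5 s.f., so the result keeps min(3, 5) = 3 s.f.
Rounded to 3 significant figures: 38.2 m.

38.2 m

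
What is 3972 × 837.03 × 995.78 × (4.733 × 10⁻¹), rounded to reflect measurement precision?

3972 × 837.03 × 995.78 × (4.733 × 10⁻¹) = 1.56693206351 × 10^9…
Multiplication/division keeps the fewest significant figures: 3972 → 4 s.f., 837.03 → 5 s.f., 995.78 → 5 s.f., 4.733 × 10⁻¹ → 4 s.f.; limit is 4.
Rounded to 4 significant figures: 1.567 × 10⁹.

1.567 × 10⁹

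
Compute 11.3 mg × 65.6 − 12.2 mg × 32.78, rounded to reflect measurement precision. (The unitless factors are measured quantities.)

3.41 × 10^2 mg

11.3 × 65.6 = 741.28 → 741 mg (3 s.f., last digit at the 10^0 place).
12.2 × 32.78 = 399.916 → 400. mg (3 s.f., last digit at the 10^0 place).
Difference: 341.364 mg; keep the coarser place, 10^0.
Result: 3.41 × 10^2 mg.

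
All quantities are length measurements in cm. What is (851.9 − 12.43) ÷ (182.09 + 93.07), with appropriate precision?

3.051

851.9 − 12.43 = 839.47, limited to 1 d.p. → 4 s.f.; 182.09 + 93.07 = 275.16, limited to 2 d.p. → 5 s.f.
Carrying full precision, 839.47 ÷ 275.16 = 3.05084314581…; keep min(4, 5) = 4 s.f.
Rounded to 4 significant figures: 3.051.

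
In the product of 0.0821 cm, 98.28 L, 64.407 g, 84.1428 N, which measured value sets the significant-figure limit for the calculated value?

0.0821 cm

0.0821 cm → 3 s.f.; 98.28 L → 4 s.f.; 64.407 g → 5 s.f.; 84.1428 N → 6 s.f.
The fewest is 3 significant figures, from 0.0821 cm.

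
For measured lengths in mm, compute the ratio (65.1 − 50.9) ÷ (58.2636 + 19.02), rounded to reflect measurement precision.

0.184

65.1 − 50.9 = 14.2, limited to 1 d.p. → 3 s.f.; 58.2636 + 19.02 = 77.2836, limited to 2 d.p. → 4 s.f.
Carrying full precision, 14.2 ÷ 77.2836 = 0.183738852745…; keep min(3, 4) = 3 s.f.
Rounded to 3 significant figures: 0.184.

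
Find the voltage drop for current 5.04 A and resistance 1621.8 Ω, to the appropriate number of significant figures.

8.17 × 10^3 V

voltage drop = 5.04 A × 1621.8 Ω = 8173.872 V.
5.04 has 3 significant figures; 1621.8 has 5.
Division/multiplication keeps the fewest: 3 significant figures.
Rounded: 8.17 × 10^3 V.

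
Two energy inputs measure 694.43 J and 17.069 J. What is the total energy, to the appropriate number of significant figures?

711.50 J

694.43 J + 17.069 J = 711.499 J.
Addition/subtraction keeps the fewest decimal places: 694.43 → 2 decimal places, 17.069 → 3 decimal places; limit is 2.
Rounded to 2 decimal places: 711.50 J.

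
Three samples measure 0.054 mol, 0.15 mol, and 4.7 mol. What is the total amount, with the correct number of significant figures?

4.9 mol

0.054 mol + 0.15 mol + 4.7 mol = 4.904 mol.
Addition/subtraction keeps the fewest decimal places: 0.054 → 3 decimal places, 0.15 → 2 decimal places, 4.7 → 1 decimal place; limit is 1.
Rounded to 1 decimal place: 4.9 mol.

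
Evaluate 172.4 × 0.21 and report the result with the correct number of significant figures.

172.4 × 0.21 = 36.204
Multiplication/division keeps the fewest significant figures: 172.4 → 4 s.f., 0.21 → 2 s.f.; limit is 2.
Rounded to 2 significant figures: 36.

36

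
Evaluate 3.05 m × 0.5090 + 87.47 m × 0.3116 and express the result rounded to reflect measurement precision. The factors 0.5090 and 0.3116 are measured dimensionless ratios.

3.05 × 0.5090 = 1.55245 → 1.55 m (3 s.f., last digit at the 10^-2 place).
87.47 × 0.3116 = 27.255652 → 27.26 m (4 s.f., last digit at the 10^-2 place).
Sum: 28.808102 m; keep the coarser place, 10^-2.
Result: 28.81 m.

28.81 m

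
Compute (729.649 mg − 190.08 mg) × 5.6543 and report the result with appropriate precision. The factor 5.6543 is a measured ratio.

729.649 mg − 190.08 mg = 539.569 mg; the difference is limited to 2 decimal places (5 s.f.).
Carrying full precision, 539.569 × 5.6543 = 3050.8849967 mg; 5.6543 has 5 s.f., so the result keeps min(5, 5) = 5 s.f.
Rounded to 5 significant figures: 3050.9 mg.

3050.9 mg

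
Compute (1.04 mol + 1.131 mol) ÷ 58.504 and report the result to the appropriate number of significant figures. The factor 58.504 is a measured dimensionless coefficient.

3.71 × 10⁻² mol

1.04 mol + 1.131 mol = 2.171 mol; the sum is limited to 2 decimal places (3 s.f.).
Carrying full precision, 2.171 ÷ 58.504 = 0.0371085737727… mol; 58.504 has 5 s.f., so the result keeps min(3, 5) = 3 s.f.
Rounded to 3 significant figures: 3.71 × 10⁻² mol.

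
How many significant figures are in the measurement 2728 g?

4

2728: every digit is nonzero and significant.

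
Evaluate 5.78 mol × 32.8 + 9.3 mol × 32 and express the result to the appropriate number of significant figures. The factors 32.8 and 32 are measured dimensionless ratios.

5.78 × 32.8 = 189.584 → 1.90 × 10² mol (3 s.f., last digit at the 10^0 place).
9.3 × 32 = 297.6 → 3.0 × 10² mol (2 s.f., last digit at the 10^1 place).
Sum: 487.184 mol; keep the coarser place, 10^1.
Result: 4.9 × 10² mol.

4.9 × 10² mol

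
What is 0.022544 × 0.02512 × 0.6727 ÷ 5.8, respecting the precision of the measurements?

0.022544 × 0.02512 × 0.6727 ÷ 5.8 = 0.0000656816485959…
Multiplication/division keeps the fewest significant figures: 0.022544 → 5 s.f., 0.02512 → 4 s.f., 0.6727 → 4 s.f., 5.8 → 2 s.f.; limit is 2.
Rounded to 2 significant figures: 6.6 × 10^-5.

6.6 × 10^-5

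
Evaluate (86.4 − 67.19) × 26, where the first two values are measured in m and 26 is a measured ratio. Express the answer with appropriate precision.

5.0 × 10² m

86.4 m − 67.19 m = 19.21 m; the difference is limited to 1 decimal place (3 s.f.).
Carrying full precision, 19.21 × 26 = 499.46 m; 26 has 2 s.f., so the result keeps min(3, 2) = 2 s.f.
Rounded to 2 significant figures: 5.0 × 10² m.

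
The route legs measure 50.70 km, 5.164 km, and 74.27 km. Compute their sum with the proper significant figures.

50.70 km + 5.164 km + 74.27 km = 130.134 km.
Addition/subtraction keeps the fewest decimal places: 50.70 → 2 decimal places, 5.164 → 3 decimal places, 74.27 → 2 decimal places; limit is 2.
Rounded to 2 decimal places: 130.13 km.

130.13 km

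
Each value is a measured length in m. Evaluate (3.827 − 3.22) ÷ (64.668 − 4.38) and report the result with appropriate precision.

3.827 − 3.22 = 0.607, limited to 2 d.p. → 2 s.f.; 64.668 − 4.38 = 60.288, limited to 2 d.p. → 4 s.f.
Carrying full precision, 0.607 ÷ 60.288 = 0.0100683386412…; keep min(2, 4) = 2 s.f.
Rounded to 2 significant figures: 0.010.

0.010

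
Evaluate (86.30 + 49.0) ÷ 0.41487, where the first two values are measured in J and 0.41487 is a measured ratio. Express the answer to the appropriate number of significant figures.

86.30 J + 49.0 J = 135.30 J; the sum is limited to 1 decimal place (4 s.f.).
Carrying full precision, 135.30 ÷ 0.41487 = 326.126256418… J; 0.41487 has 5 s.f., so the result keeps min(4, 5) = 4 s.f.
Rounded to 4 significant figures: 326.1 J.

326.1 J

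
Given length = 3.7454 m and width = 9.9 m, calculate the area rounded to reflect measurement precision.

37 m²

area = 3.7454 m × 9.9 m = 37.07946 m².
3.7454 has 5 significant figures; 9.9 has 2.
Division/multiplication keeps the fewest: 2 significant figures.
Rounded: 37 m².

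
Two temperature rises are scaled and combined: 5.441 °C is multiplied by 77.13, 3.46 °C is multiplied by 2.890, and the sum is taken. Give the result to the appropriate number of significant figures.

5.441 × 77.13 = 419.66433 → 419.7 °C (4 s.f., last digit at the 10^-1 place).
3.46 × 2.890 = 9.9994 → 10.0 °C (3 s.f., last digit at the 10^-1 place).
Sum: 429.66373 °C; keep the coarser place, 10^-1.
Result: 429.7 °C.

429.7 °C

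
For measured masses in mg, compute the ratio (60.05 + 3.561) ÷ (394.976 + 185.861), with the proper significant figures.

0.1095

60.05 + 3.561 = 63.611, limited to 2 d.p. → 4 s.f.; 394.976 + 185.861 = 580.837, limited to 3 d.p. → 6 s.f.
Carrying full precision, 63.611 ÷ 580.837 = 0.109516094877…; keep min(4, 6) = 4 s.f.
Rounded to 4 significant figures: 0.1095.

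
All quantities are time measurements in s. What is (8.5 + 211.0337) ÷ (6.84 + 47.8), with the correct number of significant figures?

8.5 + 211.0337 = 219.5337, limited to 1 d.p. → 4 s.f.; 6.84 + 47.8 = 54.64, limited to 1 d.p. → 3 s.f.
Carrying full precision, 219.5337 ÷ 54.64 = 4.01782027818…; keep min(4, 3) = 3 s.f.
Rounded to 3 significant figures: 4.02.

4.02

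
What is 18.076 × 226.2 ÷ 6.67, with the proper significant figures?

18.076 × 226.2 ÷ 6.67 = 613.012173913…
Multiplication/division keeps the fewest significant figures: 18.076 → 5 s.f., 226.2 → 4 s.f., 6.67 → 3 s.f.; limit is 3.
Rounded to 3 significant figures: 613.

613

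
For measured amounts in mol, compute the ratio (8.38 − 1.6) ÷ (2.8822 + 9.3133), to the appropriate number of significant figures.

8.38 − 1.6 = 6.78, limited to 1 d.p. → 2 s.f.; 2.8822 + 9.3133 = 12.1955, limited to 4 d.p. → 6 s.f.
Carrying full precision, 6.78 ÷ 12.1955 = 0.555942765774…; keep min(2, 6) = 2 s.f.
Rounded to 2 significant figures: 0.56.

0.56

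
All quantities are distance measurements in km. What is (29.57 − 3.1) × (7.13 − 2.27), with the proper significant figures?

129 km²

29.57 − 3.1 = 26.47, limited to 1 d.p. → 3 s.f.; 7.13 − 2.27 = 4.86, limited to 2 d.p. → 3 s.f.
Carrying full precision, 26.47 × 4.86 = 128.6442; keep min(3, 3) = 3 s.f.
Rounded to 3 significant figures: 129 km².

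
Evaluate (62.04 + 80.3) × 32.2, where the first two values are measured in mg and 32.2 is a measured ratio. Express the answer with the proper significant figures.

4.58 × 10³ mg

62.04 mg + 80.3 mg = 142.34 mg; the sum is limited to 1 decimal place (4 s.f.).
Carrying full precision, 142.34 × 32.2 = 4583.348 mg; 32.2 has 3 s.f., so the result keeps min(4, 3) = 3 s.f.
Rounded to 3 significant figures: 4.58 × 10³ mg.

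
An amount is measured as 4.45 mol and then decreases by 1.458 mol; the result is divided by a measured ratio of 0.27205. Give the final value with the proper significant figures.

11.0 mol

4.45 mol − 1.458 mol = 2.992 mol; the difference is limited to 2 decimal places (3 s.f.).
Carrying full precision, 2.992 ÷ 0.27205 = 10.9979783128… mol; 0.27205 has 5 s.f., so the result keeps min(3, 5) = 3 s.f.
Rounded to 3 significant figures: 11.0 mol.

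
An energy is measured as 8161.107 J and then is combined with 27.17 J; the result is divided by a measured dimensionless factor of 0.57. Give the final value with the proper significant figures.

1.4 × 10^4 J

8161.107 J + 27.17 J = 8188.277 J; the sum is limited to 2 decimal places (6 s.f.).
Carrying full precision, 8188.277 ÷ 0.57 = 14365.3982456… J; 0.57 has 2 s.f., so the result keeps min(6, 2) = 2 s.f.
Rounded to 2 significant figures: 1.4 × 10^4 J.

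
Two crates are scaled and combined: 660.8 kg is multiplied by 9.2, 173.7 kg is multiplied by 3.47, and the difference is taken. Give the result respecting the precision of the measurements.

660.8 × 9.2 = 6079.36 → 6.1 × 10^3 kg (2 s.f., last digit at the 10^2 place).
173.7 × 3.47 = 602.739 → 603 kg (3 s.f., last digit at the 10^0 place).
Difference: 5476.621 kg; keep the coarser place, 10^2.
Result: 5.5 × 10^3 kg.

5.5 × 10^3 kg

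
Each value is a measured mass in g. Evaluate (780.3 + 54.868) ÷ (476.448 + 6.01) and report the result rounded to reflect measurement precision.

780.3 + 54.868 = 835.168, limited to 1 d.p. → 4 s.f.; 476.448 + 6.01 = 482.458, limited to 2 d.p. → 5 s.f.
Carrying full precision, 835.168 ÷ 482.458 = 1.73106881843…; keep min(4, 5) = 4 s.f.
Rounded to 4 significant figures: 1.731.

1.731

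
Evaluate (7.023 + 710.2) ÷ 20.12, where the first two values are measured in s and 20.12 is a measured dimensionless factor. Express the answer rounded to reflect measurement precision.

7.023 s + 710.2 s = 717.223 s; the sum is limited to 1 decimal place (4 s.f.).
Carrying full precision, 717.223 ÷ 20.12 = 35.6472664016… s; 20.12 has 4 s.f., so the result keeps min(4, 4) = 4 s.f.
Rounded to 4 significant figures: 35.65 s.

35.65 s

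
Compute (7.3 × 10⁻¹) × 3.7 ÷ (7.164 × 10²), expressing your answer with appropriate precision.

3.8 × 10⁻³

(7.3 × 10⁻¹) × 3.7 ÷ (7.164 × 10²) = 0.00377024008934…
Multiplication/division keeps the fewest significant figures: 7.3 × 10⁻¹ → 2 s.f., 3.7 → 2 s.f., 7.164 × 10² → 4 s.f.; limit is 2.
Rounded to 2 significant figures: 3.8 × 10⁻³.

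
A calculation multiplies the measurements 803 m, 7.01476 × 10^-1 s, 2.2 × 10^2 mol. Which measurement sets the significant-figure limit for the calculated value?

2.2 × 10^2 mol

803 m → 3 s.f.; 7.01476 × 10^-1 s → 6 s.f.; 2.2 × 10^2 mol → 2 s.f.
The fewest is 2 significant figures, from 2.2 × 10^2 mol.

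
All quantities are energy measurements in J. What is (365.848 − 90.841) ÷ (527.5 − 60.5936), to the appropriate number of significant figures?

365.848 − 90.841 = 275.007, limited to 3 d.p. → 6 s.f.; 527.5 − 60.5936 = 466.9064, limited to 1 d.p. → 4 s.f.
Carrying full precision, 275.007 ÷ 466.9064 = 0.588998137528…; keep min(6, 4) = 4 s.f.
Rounded to 4 significant figures: 0.5890.

0.5890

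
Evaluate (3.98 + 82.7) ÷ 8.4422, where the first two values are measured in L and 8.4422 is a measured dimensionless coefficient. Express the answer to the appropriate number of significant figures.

10.3 L

3.98 L + 82.7 L = 86.68 L; the sum is limited to 1 decimal place (3 s.f.).
Carrying full precision, 86.68 ÷ 8.4422 = 10.2674658264… L; 8.4422 has 5 s.f., so the result keeps min(3, 5) = 3 s.f.
Rounded to 3 significant figures: 10.3 L.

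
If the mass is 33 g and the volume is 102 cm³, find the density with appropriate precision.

density = 33 g ÷ 102 cm³ = 0.323529411765… g/cm³.
33 has 2 significant figures; 102 has 3.
Division/multiplication keeps the fewest: 2 significant figures.
Rounded: 0.32 g/cm³.

0.32 g/cm³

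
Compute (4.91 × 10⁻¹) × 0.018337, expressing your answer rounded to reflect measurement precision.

(4.91 × 10⁻¹) × 0.018337 = 0.009003467
Multiplication/division keeps the fewest significant figures: 4.91 × 10⁻¹ → 3 s.f., 0.018337 → 5 s.f.; limit is 3.
Rounded to 3 significant figures: 0.00900.

0.00900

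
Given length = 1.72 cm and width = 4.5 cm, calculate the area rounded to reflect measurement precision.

area = 1.72 cm × 4.5 cm = 7.74 cm².
1.72 has 3 significant figures; 4.5 has 2.
Division/multiplication keeps the fewest: 2 significant figures.
Rounded: 7.7 cm².

7.7 cm²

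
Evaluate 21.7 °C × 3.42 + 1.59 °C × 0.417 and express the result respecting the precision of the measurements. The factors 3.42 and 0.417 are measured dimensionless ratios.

21.7 × 3.42 = 74.214 → 74.2 °C (3 s.f., last digit at the 10^-1 place).
1.59 × 0.417 = 0.66303 → 0.663 °C (3 s.f., last digit at the 10^-3 place).
Sum: 74.87703 °C; keep the coarser place, 10^-1.
Result: 74.9 °C.

74.9 °C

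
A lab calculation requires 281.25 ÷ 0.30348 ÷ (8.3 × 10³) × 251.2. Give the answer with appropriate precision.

28

281.25 ÷ 0.30348 ÷ (8.3 × 10³) × 251.2 = 28.0481356029…
Multiplication/division keeps the fewest significant figures: 281.25 → 5 s.f., 0.30348 → 5 s.f., 8.3 × 10³ → 2 s.f., 251.2 → 4 s.f.; limit is 2.
Rounded to 2 significant figures: 28.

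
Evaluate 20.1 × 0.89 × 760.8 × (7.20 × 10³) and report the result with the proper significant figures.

9.8 × 10⁷

20.1 × 0.89 × 760.8 × (7.20 × 10³) = 97991648.64
Multiplication/division keeps the fewest significant figures: 20.1 → 3 s.f., 0.89 → 2 s.f., 760.8 → 4 s.f., 7.20 × 10³ → 3 s.f.; limit is 2.
Rounded to 2 significant figures: 9.8 × 10⁷.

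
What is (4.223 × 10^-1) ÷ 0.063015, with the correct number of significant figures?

(4.223 × 10^-1) ÷ 0.063015 = 6.70157898913…
Multiplication/division keeps the fewest significant figures: 4.223 × 10^-1 → 4 s.f., 0.063015 → 5 s.f.; limit is 4.
Rounded to 4 significant figures: 6.702.

6.702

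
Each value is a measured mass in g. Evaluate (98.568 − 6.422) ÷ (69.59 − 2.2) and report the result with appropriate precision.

98.568 − 6.422 = 92.146, limited to 3 d.p. → 5 s.f.; 69.59 − 2.2 = 67.39, limited to 1 d.p. → 3 s.f.
Carrying full precision, 92.146 ÷ 67.39 = 1.36735420686…; keep min(5, 3) = 3 s.f.
Rounded to 3 significant figures: 1.37.

1.37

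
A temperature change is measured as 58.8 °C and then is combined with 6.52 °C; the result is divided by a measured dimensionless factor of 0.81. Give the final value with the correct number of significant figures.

58.8 °C + 6.52 °C = 65.32 °C; the sum is limited to 1 decimal place (3 s.f.).
Carrying full precision, 65.32 ÷ 0.81 = 80.6419753086… °C; 0.81 has 2 s.f., so the result keeps min(3, 2) = 2 s.f.
Rounded to 2 significant figures: 81 °C.

81 °C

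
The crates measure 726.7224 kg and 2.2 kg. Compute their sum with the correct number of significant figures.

728.9 kg

726.7224 kg + 2.2 kg = 728.9224 kg.
Addition/subtraction keeps the fewest decimal places: 726.7224 → 4 decimal places, 2.2 → 1 decimal place; limit is 1.
Rounded to 1 decimal place: 728.9 kg.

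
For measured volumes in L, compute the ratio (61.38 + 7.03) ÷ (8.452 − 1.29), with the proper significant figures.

61.38 + 7.03 = 68.41, limited to 2 d.p. → 4 s.f.; 8.452 − 1.29 = 7.162, limited to 2 d.p. → 3 s.f.
Carrying full precision, 68.41 ÷ 7.162 = 9.55180117286…; keep min(4, 3) = 3 s.f.
Rounded to 3 significant figures: 9.55.

9.55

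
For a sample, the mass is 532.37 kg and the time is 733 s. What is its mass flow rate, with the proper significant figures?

mass flow rate = 532.37 kg ÷ 733 s = 0.726289222374… kg/s.
532.37 has 5 significant figures; 733 has 3.
Division/multiplication keeps the fewest: 3 significant figures.
Rounded: 7.26 × 10⁻¹ kg/s.

7.26 × 10⁻¹ kg/s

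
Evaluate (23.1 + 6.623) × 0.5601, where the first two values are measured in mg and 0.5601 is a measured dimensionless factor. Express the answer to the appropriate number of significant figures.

23.1 mg + 6.623 mg = 29.723 mg; the sum is limited to 1 decimal place (3 s.f.).
Carrying full precision, 29.723 × 0.5601 = 16.6478523 mg; 0.5601 has 4 s.f., so the result keeps min(3, 4) = 3 s.f.
Rounded to 3 significant figures: 16.6 mg.

16.6 mg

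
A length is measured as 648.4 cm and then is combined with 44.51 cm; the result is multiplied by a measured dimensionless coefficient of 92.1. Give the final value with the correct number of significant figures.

648.4 cm + 44.51 cm = 692.91 cm; the sum is limited to 1 decimal place (4 s.f.).
Carrying full precision, 692.91 × 92.1 = 63817.011 cm; 92.1 has 3 s.f., so the result keeps min(4, 3) = 3 s.f.
Rounded to 3 significant figures: 6.38 × 10^4 cm.

6.38 × 10^4 cm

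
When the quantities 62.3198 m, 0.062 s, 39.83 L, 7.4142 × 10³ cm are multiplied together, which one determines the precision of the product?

0.062 s

62.3198 m → 6 s.f.; 0.062 s → 2 s.f.; 39.83 L → 4 s.f.; 7.4142 × 10³ cm → 5 s.f.
The fewest is 2 significant figures, from 0.062 s.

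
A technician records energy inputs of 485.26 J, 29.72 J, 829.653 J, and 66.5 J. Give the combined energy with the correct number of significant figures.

1411.1 J

485.26 J + 29.72 J + 829.653 J + 66.5 J = 1411.133 J.
Addition/subtraction keeps the fewest decimal places: 485.26 → 2 decimal places, 29.72 → 2 decimal places, 829.653 → 3 decimal places, 66.5 → 1 decimal place; limit is 1.
Rounded to 1 decimal place: 1411.1 J.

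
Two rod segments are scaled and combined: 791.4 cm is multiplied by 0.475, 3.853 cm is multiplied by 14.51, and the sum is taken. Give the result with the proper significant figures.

791.4 × 0.475 = 375.915 → 376 cm (3 s.f., last digit at the 10^0 place).
3.853 × 14.51 = 55.90703 → 55.91 cm (4 s.f., last digit at the 10^-2 place).
Sum: 431.82203 cm; keep the coarser place, 10^0.
Result: 432 cm.

432 cm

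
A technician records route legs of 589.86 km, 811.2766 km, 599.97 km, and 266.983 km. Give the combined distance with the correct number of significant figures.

2268.09 km

589.86 km + 811.2766 km + 599.97 km + 266.983 km = 2268.0896 km.
Addition/subtraction keeps the fewest decimal places: 589.86 → 2 decimal places, 811.2766 → 4 decimal places, 599.97 → 2 decimal places, 266.983 → 3 decimal places; limit is 2.
Rounded to 2 decimal places: 2268.09 km.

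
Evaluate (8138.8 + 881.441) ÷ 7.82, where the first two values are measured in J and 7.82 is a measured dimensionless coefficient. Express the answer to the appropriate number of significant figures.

1.15 × 10^3 J

8138.8 J + 881.441 J = 9020.241 J; the sum is limited to 1 decimal place (5 s.f.).
Carrying full precision, 9020.241 ÷ 7.82 = 1153.48350384… J; 7.82 has 3 s.f., so the result keeps min(5, 3) = 3 s.f.
Rounded to 3 significant figures: 1.15 × 10^3 J.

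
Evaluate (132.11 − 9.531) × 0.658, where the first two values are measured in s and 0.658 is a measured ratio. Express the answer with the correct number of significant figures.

132.11 s − 9.531 s = 122.579 s; the difference is limited to 2 decimal places (5 s.f.).
Carrying full precision, 122.579 × 0.658 = 80.656982 s; 0.658 has 3 s.f., so the result keeps min(5, 3) = 3 s.f.
Rounded to 3 significant figures: 80.7 s.

80.7 s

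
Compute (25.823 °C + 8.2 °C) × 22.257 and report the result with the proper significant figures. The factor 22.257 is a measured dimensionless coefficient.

757 °C

25.823 °C + 8.2 °C = 34.023 °C; the sum is limited to 1 decimal place (3 s.f.).
Carrying full precision, 34.023 × 22.257 = 757.249911 °C; 22.257 has 5 s.f., so the result keeps min(3, 5) = 3 s.f.
Rounded to 3 significant figures: 757 °C.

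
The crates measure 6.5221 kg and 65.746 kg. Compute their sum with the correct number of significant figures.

6.5221 kg + 65.746 kg = 72.2681 kg.
Addition/subtraction keeps the fewest decimal places: 6.5221 → 4 decimal places, 65.746 → 3 decimal places; limit is 3.
Rounded to 3 decimal places: 72.268 kg.

72.268 kg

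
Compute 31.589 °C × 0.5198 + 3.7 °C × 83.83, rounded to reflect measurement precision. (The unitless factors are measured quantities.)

31.589 × 0.5198 = 16.4199622 → 16.42 °C (4 s.f., last digit at the 10^-2 place).
3.7 × 83.83 = 310.171 → 3.1 × 10² °C (2 s.f., last digit at the 10^1 place).
Sum: 326.5909622 °C; keep the coarser place, 10^1.
Result: 3.3 × 10² °C.

3.3 × 10² °C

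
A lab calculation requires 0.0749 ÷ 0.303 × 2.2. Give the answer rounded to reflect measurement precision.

0.54

0.0749 ÷ 0.303 × 2.2 = 0.543828382838…
Multiplication/division keeps the fewest significant figures: 0.0749 → 3 s.f., 0.303 → 3 s.f., 2.2 → 2 s.f.; limit is 2.
Rounded to 2 significant figures: 0.54.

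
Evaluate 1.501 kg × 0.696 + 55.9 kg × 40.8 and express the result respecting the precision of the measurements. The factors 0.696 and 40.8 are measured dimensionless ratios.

1.501 × 0.696 = 1.044696 → 1.04 kg (3 s.f., last digit at the 10^-2 place).
55.9 × 40.8 = 2280.72 → 2.28 × 10^3 kg (3 s.f., last digit at the 10^1 place).
Sum: 2281.764696 kg; keep the coarser place, 10^1.
Result: 2.28 × 10^3 kg.

2.28 × 10^3 kg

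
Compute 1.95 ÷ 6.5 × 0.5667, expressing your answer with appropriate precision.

0.17

1.95 ÷ 6.5 × 0.5667 = 0.17001
Multiplication/division keeps the fewest significant figures: 1.95 → 3 s.f., 6.5 → 2 s.f., 0.5667 → 4 s.f.; limit is 2.
Rounded to 2 significant figures: 0.17.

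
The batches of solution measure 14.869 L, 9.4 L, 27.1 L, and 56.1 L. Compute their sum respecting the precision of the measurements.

14.869 L + 9.4 L + 27.1 L + 56.1 L = 107.469 L.
Addition/subtraction keeps the fewest decimal places: 14.869 → 3 decimal places, 9.4 → 1 decimal place, 27.1 → 1 decimal place, 56.1 → 1 decimal place; limit is 1.
Rounded to 1 decimal place: 107.5 L.

107.5 L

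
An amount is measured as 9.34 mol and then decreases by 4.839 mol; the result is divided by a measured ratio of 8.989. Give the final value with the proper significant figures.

0.501 mol

9.34 mol − 4.839 mol = 4.501 mol; the difference is limited to 2 decimal places (3 s.f.).
Carrying full precision, 4.501 ÷ 8.989 = 0.500723106018… mol; 8.989 has 4 s.f., so the result keeps min(3, 4) = 3 s.f.
Rounded to 3 significant figures: 0.501 mol.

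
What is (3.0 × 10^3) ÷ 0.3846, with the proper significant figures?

7.8 × 10^3

(3.0 × 10^3) ÷ 0.3846 = 7800.31201248…
Multiplication/division keeps the fewest significant figures: 3.0 × 10^3 → 2 s.f., 0.3846 → 4 s.f.; limit is 2.
Rounded to 2 significant figures: 7.8 × 10^3.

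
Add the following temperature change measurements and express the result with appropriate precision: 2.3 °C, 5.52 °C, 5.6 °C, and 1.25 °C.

2.3 °C + 5.52 °C + 5.6 °C + 1.25 °C = 14.67 °C.
Addition/subtraction keeps the fewest decimal places: 2.3 → 1 decimal place, 5.52 → 2 decimal places, 5.6 → 1 decimal place, 1.25 → 2 decimal places; limit is 1.
Rounded to 1 decimal place: 14.7 °C.

14.7 °C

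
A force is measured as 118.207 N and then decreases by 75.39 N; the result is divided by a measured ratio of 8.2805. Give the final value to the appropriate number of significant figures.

5.171 N

118.207 N − 75.39 N = 42.817 N; the difference is limited to 2 decimal places (4 s.f.).
Carrying full precision, 42.817 ÷ 8.2805 = 5.17082301793… N; 8.2805 has 5 s.f., so the result keeps min(4, 5) = 4 s.f.
Rounded to 4 significant figures: 5.171 N.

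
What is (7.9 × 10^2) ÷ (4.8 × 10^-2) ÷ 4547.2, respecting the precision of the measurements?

3.6

(7.9 × 10^2) ÷ (4.8 × 10^-2) ÷ 4547.2 = 3.61944346704…
Multiplication/division keeps the fewest significant figures: 7.9 × 10^2 → 2 s.f., 4.8 × 10^-2 → 2 s.f., 4547.2 → 5 s.f.; limit is 2.
Rounded to 2 significant figures: 3.6.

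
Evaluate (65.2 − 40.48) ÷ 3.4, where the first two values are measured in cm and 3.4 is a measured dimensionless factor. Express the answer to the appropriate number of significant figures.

7.3 cm

65.2 cm − 40.48 cm = 24.72 cm; the difference is limited to 1 decimal place (3 s.f.).
Carrying full precision, 24.72 ÷ 3.4 = 7.27058823529… cm; 3.4 has 2 s.f., so the result keeps min(3, 2) = 2 s.f.
Rounded to 2 significant figures: 7.3 cm.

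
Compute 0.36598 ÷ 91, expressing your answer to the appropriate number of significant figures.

0.0040

0.36598 ÷ 91 = 0.00402175824176…
Multiplication/division keeps the fewest significant figures: 0.36598 → 5 s.f., 91 → 2 s.f.; limit is 2.
Rounded to 2 significant figures: 0.0040.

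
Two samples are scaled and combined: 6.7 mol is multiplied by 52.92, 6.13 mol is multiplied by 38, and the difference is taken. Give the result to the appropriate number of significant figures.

1.2 × 10² mol

6.7 × 52.92 = 354.564 → 3.5 × 10² mol (2 s.f., last digit at the 10^1 place).
6.13 × 38 = 232.94 → 2.3 × 10² mol (2 s.f., last digit at the 10^1 place).
Difference: 121.624 mol; keep the coarser place, 10^1.
Result: 1.2 × 10² mol.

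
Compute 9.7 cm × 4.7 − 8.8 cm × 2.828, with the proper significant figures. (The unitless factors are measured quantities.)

9.7 × 4.7 = 45.59 → 46 cm (2 s.f., last digit at the 10^0 place).
8.8 × 2.828 = 24.8864 → 25 cm (2 s.f., last digit at the 10^0 place).
Difference: 20.7036 cm; keep the coarser place, 10^0.
Result: 21 cm.

21 cm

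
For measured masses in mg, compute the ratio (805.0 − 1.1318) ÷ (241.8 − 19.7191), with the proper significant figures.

3.620

805.0 − 1.1318 = 803.8682, limited to 1 d.p. → 4 s.f.; 241.8 − 19.7191 = 222.0809, limited to 1 d.p. → 4 s.f.
Carrying full precision, 803.8682 ÷ 222.0809 = 3.61970885385…; keep min(4, 4) = 4 s.f.
Rounded to 4 significant figures: 3.620.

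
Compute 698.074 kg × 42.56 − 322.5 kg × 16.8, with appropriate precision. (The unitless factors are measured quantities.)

698.074 × 42.56 = 29710.02944 → 2.971 × 10^4 kg (4 s.f., last digit at the 10^1 place).
322.5 × 16.8 = 5418 → 5.42 × 10^3 kg (3 s.f., last digit at the 10^1 place).
Difference: 24292.02944 kg; keep the coarser place, 10^1.
Result: 2.429 × 10^4 kg.

2.429 × 10^4 kg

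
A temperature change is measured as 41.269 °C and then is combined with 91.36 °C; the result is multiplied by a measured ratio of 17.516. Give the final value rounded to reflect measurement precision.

2323.1 °C

41.269 °C + 91.36 °C = 132.629 °C; the sum is limited to 2 decimal places (5 s.f.).
Carrying full precision, 132.629 × 17.516 = 2323.129564 °C; 17.516 has 5 s.f., so the result keeps min(5, 5) = 5 s.f.
Rounded to 5 significant figures: 2323.1 °C.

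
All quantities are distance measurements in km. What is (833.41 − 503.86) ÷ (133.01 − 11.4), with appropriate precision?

833.41 − 503.86 = 329.55, limited to 2 d.p. → 5 s.f.; 133.01 − 11.4 = 121.61, limited to 1 d.p. → 4 s.f.
Carrying full precision, 329.55 ÷ 121.61 = 2.7098922786…; keep min(5, 4) = 4 s.f.
Rounded to 4 significant figures: 2.710.

2.710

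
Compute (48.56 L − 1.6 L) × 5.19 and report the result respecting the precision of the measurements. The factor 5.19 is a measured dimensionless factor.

2.44 × 10² L

48.56 L − 1.6 L = 46.96 L; the difference is limited to 1 decimal place (3 s.f.).
Carrying full precision, 46.96 × 5.19 = 243.7224 L; 5.19 has 3 s.f., so the result keeps min(3, 3) = 3 s.f.
Rounded to 3 significant figures: 2.44 × 10² L.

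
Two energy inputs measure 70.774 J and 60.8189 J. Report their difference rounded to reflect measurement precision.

9.955 J

70.774 J − 60.8189 J = 9.9551 J.
Addition/subtraction keeps the fewest decimal places: 70.774 → 3 decimal places, 60.8189 → 4 decimal places; limit is 3.
Rounded to 3 decimal places: 9.955 J.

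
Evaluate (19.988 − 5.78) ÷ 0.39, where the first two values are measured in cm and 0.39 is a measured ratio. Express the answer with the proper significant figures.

19.988 cm − 5.78 cm = 14.208 cm; the difference is limited to 2 decimal places (4 s.f.).
Carrying full precision, 14.208 ÷ 0.39 = 36.4307692308… cm; 0.39 has 2 s.f., so the result keeps min(4, 2) = 2 s.f.
Rounded to 2 significant figures: 36 cm.

36 cm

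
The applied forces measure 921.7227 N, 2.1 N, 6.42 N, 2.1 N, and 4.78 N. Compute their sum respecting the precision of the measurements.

937.1 N

921.7227 N + 2.1 N + 6.42 N + 2.1 N + 4.78 N = 937.1227 N.
Addition/subtraction keeps the fewest decimal places: 921.7227 → 4 decimal places, 2.1 → 1 decimal place, 6.42 → 2 decimal places, 2.1 → 1 decimal place, 4.78 → 2 decimal places; limit is 1.
Rounded to 1 decimal place: 937.1 N.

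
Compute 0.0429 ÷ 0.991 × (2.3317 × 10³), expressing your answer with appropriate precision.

101

0.0429 ÷ 0.991 × (2.3317 × 10³) = 100.938375378…
Multiplication/division keeps the fewest significant figures: 0.0429 → 3 s.f., 0.991 → 3 s.f., 2.3317 × 10³ → 5 s.f.; limit is 3.
Rounded to 3 significant figures: 101.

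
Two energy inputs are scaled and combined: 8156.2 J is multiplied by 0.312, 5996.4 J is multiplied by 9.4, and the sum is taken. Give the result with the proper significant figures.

5.9 × 10^4 J

8156.2 × 0.312 = 2544.7344 → 2.54 × 10^3 J (3 s.f., last digit at the 10^1 place).
5996.4 × 9.4 = 56366.16 → 5.6 × 10^4 J (2 s.f., last digit at the 10^3 place).
Sum: 58910.8944 J; keep the coarser place, 10^3.
Result: 5.9 × 10^4 J.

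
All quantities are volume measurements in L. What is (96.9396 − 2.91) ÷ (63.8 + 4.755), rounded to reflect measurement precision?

96.9396 − 2.91 = 94.0296, limited to 2 d.p. → 4 s.f.; 63.8 + 4.755 = 68.555, limited to 1 d.p. → 3 s.f.
Carrying full precision, 94.0296 ÷ 68.555 = 1.37159361097…; keep min(4, 3) = 3 s.f.
Rounded to 3 significant figures: 1.37.

1.37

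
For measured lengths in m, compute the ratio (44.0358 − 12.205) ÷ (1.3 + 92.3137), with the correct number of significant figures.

0.340

44.0358 − 12.205 = 31.8308, limited to 3 d.p. → 5 s.f.; 1.3 + 92.3137 = 93.6137, limited to 1 d.p. → 3 s.f.
Carrying full precision, 31.8308 ÷ 93.6137 = 0.340022881266…; keep min(5, 3) = 3 s.f.
Rounded to 3 significant figures: 0.340.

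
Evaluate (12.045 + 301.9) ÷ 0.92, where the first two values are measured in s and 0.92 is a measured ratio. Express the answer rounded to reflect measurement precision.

12.045 s + 301.9 s = 313.945 s; the sum is limited to 1 decimal place (4 s.f.).
Carrying full precision, 313.945 ÷ 0.92 = 341.244565217… s; 0.92 has 2 s.f., so the result keeps min(4, 2) = 2 s.f.
Rounded to 2 significant figures: 3.4 × 10² s.

3.4 × 10² s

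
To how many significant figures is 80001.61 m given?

80001.61: zeros between nonzero digits are significant.

7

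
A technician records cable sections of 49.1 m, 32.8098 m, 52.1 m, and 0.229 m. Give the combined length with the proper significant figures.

134.2 m

49.1 m + 32.8098 m + 52.1 m + 0.229 m = 134.2388 m.
Addition/subtraction keeps the fewest decimal places: 49.1 → 1 decimal place, 32.8098 → 4 decimal places, 52.1 → 1 decimal place, 0.229 → 3 decimal places; limit is 1.
Rounded to 1 decimal place: 134.2 m.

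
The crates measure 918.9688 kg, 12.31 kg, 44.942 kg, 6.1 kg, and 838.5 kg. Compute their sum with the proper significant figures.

918.9688 kg + 12.31 kg + 44.942 kg + 6.1 kg + 838.5 kg = 1820.8208 kg.
Addition/subtraction keeps the fewest decimal places: 918.9688 → 4 decimal places, 12.31 → 2 decimal places, 44.942 → 3 decimal places, 6.1 → 1 decimal place, 838.5 → 1 decimal place; limit is 1.
Rounded to 1 decimal place: 1820.8 kg.

1820.8 kg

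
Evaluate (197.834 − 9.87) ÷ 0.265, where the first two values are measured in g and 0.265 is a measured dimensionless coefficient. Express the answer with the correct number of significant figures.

197.834 g − 9.87 g = 187.964 g; the difference is limited to 2 decimal places (5 s.f.).
Carrying full precision, 187.964 ÷ 0.265 = 709.298113208… g; 0.265 has 3 s.f., so the result keeps min(5, 3) = 3 s.f.
Rounded to 3 significant figures: 709 g.

709 g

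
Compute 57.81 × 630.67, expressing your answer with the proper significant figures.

3.646 × 10^4

57.81 × 630.67 = 36459.0327
Multiplication/division keeps the fewest significant figures: 57.81 → 4 s.f., 630.67 → 5 s.f.; limit is 4.
Rounded to 4 significant figures: 3.646 × 10^4.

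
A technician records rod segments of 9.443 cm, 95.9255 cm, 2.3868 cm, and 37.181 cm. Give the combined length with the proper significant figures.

9.443 cm + 95.9255 cm + 2.3868 cm + 37.181 cm = 144.9363 cm.
Addition/subtraction keeps the fewest decimal places: 9.443 → 3 decimal places, 95.9255 → 4 decimal places, 2.3868 → 4 decimal places, 37.181 → 3 decimal places; limit is 3.
Rounded to 3 decimal places: 144.936 cm.

144.936 cm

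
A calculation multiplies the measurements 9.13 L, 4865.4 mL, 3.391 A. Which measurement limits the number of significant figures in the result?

9.13 L → 3 s.f.; 4865.4 mL → 5 s.f.; 3.391 A → 4 s.f.
The fewest is 3 significant figures, from 9.13 L.

9.13 L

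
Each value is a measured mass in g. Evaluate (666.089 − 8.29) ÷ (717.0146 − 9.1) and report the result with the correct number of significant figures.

666.089 − 8.29 = 657.799, limited to 2 d.p. → 5 s.f.; 717.0146 − 9.1 = 707.9146, limited to 1 d.p. → 4 s.f.
Carrying full precision, 657.799 ÷ 707.9146 = 0.929206715047…; keep min(5, 4) = 4 s.f.
Rounded to 4 significant figures: 0.9292.

0.9292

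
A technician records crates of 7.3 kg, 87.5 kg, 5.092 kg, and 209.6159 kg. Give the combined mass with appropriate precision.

309.5 kg

7.3 kg + 87.5 kg + 5.092 kg + 209.6159 kg = 309.5079 kg.
Addition/subtraction keeps the fewest decimal places: 7.3 → 1 decimal place, 87.5 → 1 decimal place, 5.092 → 3 decimal places, 209.6159 → 4 decimal places; limit is 1.
Rounded to 1 decimal place: 309.5 kg.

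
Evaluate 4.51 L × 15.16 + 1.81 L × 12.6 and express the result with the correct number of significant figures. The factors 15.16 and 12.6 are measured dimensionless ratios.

91.2 L

4.51 × 15.16 = 68.3716 → 68.4 L (3 s.f., last digit at the 10^-1 place).
1.81 × 12.6 = 22.806 → 22.8 L (3 s.f., last digit at the 10^-1 place).
Sum: 91.1776 L; keep the coarser place, 10^-1.
Result: 91.2 L.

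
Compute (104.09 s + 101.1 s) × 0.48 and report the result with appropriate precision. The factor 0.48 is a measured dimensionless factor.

98 s

104.09 s + 101.1 s = 205.19 s; the sum is limited to 1 decimal place (4 s.f.).
Carrying full precision, 205.19 × 0.48 = 98.4912 s; 0.48 has 2 s.f., so the result keeps min(4, 2) = 2 s.f.
Rounded to 2 significant figures: 98 s.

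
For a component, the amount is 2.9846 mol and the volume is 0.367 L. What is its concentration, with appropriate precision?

8.13 mol/L

concentration = 2.9846 mol ÷ 0.367 L = 8.13242506812… mol/L.
2.9846 has 5 significant figures; 0.367 has 3.
Division/multiplication keeps the fewest: 3 significant figures.
Rounded: 8.13 mol/L.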